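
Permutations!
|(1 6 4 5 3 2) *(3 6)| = 3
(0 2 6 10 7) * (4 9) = (0 2 6 10 7)(4 9) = [2, 1, 6, 3, 9, 5, 10, 0, 8, 4, 7]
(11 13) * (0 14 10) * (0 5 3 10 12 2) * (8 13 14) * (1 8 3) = [3, 8, 0, 10, 4, 1, 6, 7, 13, 9, 5, 14, 2, 11, 12] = (0 3 10 5 1 8 13 11 14 12 2)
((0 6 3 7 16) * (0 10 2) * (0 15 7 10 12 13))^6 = (0 7 3 12 2)(6 16 10 13 15)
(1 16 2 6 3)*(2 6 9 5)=(1 16 6 3)(2 9 5)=[0, 16, 9, 1, 4, 2, 3, 7, 8, 5, 10, 11, 12, 13, 14, 15, 6]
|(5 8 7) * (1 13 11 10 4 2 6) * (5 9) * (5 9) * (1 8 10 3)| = 28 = |(1 13 11 3)(2 6 8 7 5 10 4)|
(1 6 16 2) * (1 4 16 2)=(1 6 2 4 16)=[0, 6, 4, 3, 16, 5, 2, 7, 8, 9, 10, 11, 12, 13, 14, 15, 1]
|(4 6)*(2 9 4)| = 4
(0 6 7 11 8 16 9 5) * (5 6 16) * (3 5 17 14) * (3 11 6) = (0 16 9 3 5)(6 7)(8 17 14 11) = [16, 1, 2, 5, 4, 0, 7, 6, 17, 3, 10, 8, 12, 13, 11, 15, 9, 14]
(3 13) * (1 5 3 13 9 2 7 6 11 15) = (1 5 3 9 2 7 6 11 15) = [0, 5, 7, 9, 4, 3, 11, 6, 8, 2, 10, 15, 12, 13, 14, 1]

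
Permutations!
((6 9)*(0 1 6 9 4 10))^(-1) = ((0 1 6 4 10))^(-1) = (0 10 4 6 1)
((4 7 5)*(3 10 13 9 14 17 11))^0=(17)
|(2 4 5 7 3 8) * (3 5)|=|(2 4 3 8)(5 7)|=4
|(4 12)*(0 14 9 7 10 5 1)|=|(0 14 9 7 10 5 1)(4 12)|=14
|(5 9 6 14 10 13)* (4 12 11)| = 6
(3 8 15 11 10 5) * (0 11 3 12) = (0 11 10 5 12)(3 8 15) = [11, 1, 2, 8, 4, 12, 6, 7, 15, 9, 5, 10, 0, 13, 14, 3]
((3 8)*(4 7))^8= (8)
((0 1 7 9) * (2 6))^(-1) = ((0 1 7 9)(2 6))^(-1) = (0 9 7 1)(2 6)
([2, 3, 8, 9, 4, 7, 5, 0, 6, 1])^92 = (0 8 5)(1 9 3)(2 6 7)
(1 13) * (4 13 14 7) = [0, 14, 2, 3, 13, 5, 6, 4, 8, 9, 10, 11, 12, 1, 7] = (1 14 7 4 13)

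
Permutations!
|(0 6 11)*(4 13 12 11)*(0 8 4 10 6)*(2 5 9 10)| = 5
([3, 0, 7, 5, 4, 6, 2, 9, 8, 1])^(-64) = (9)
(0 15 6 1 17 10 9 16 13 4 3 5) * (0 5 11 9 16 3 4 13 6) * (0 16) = (0 15 16 6 1 17 10)(3 11 9) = [15, 17, 2, 11, 4, 5, 1, 7, 8, 3, 0, 9, 12, 13, 14, 16, 6, 10]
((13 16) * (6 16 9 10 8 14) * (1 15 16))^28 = ((1 15 16 13 9 10 8 14 6))^28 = (1 15 16 13 9 10 8 14 6)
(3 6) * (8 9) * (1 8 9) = (9)(1 8)(3 6) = [0, 8, 2, 6, 4, 5, 3, 7, 1, 9]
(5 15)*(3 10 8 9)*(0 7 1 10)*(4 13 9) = (0 7 1 10 8 4 13 9 3)(5 15) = [7, 10, 2, 0, 13, 15, 6, 1, 4, 3, 8, 11, 12, 9, 14, 5]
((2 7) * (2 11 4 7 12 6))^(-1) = (2 6 12)(4 11 7)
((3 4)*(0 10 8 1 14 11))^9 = (0 1)(3 4)(8 11)(10 14)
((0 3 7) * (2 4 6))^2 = (0 7 3)(2 6 4)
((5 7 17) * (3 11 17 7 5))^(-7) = (3 17 11)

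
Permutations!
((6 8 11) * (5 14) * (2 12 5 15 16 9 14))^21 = ((2 12 5)(6 8 11)(9 14 15 16))^21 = (9 14 15 16)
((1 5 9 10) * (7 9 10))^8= ((1 5 10)(7 9))^8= (1 10 5)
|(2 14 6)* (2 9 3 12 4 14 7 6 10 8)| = |(2 7 6 9 3 12 4 14 10 8)| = 10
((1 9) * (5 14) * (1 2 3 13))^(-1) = ((1 9 2 3 13)(5 14))^(-1) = (1 13 3 2 9)(5 14)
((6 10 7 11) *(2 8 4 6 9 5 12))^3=(2 6 11 12 4 7 5 8 10 9)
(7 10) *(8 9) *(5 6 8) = (5 6 8 9)(7 10) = [0, 1, 2, 3, 4, 6, 8, 10, 9, 5, 7]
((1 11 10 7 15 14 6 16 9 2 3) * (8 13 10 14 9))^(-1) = (1 3 2 9 15 7 10 13 8 16 6 14 11)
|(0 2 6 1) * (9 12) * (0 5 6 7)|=6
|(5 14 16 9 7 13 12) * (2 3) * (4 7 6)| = 18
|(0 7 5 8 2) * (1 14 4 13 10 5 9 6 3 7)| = |(0 1 14 4 13 10 5 8 2)(3 7 9 6)| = 36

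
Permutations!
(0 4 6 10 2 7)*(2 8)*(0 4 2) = (0 2 7 4 6 10 8) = [2, 1, 7, 3, 6, 5, 10, 4, 0, 9, 8]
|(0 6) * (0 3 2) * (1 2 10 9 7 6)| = 15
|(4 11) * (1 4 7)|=4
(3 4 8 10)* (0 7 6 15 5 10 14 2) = (0 7 6 15 5 10 3 4 8 14 2) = [7, 1, 0, 4, 8, 10, 15, 6, 14, 9, 3, 11, 12, 13, 2, 5]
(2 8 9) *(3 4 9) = (2 8 3 4 9) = [0, 1, 8, 4, 9, 5, 6, 7, 3, 2]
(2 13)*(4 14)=(2 13)(4 14)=[0, 1, 13, 3, 14, 5, 6, 7, 8, 9, 10, 11, 12, 2, 4]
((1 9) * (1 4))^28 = ((1 9 4))^28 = (1 9 4)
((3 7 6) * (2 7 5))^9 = (2 5 3 6 7)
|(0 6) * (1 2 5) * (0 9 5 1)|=4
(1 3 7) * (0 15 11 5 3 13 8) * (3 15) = (0 3 7 1 13 8)(5 15 11) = [3, 13, 2, 7, 4, 15, 6, 1, 0, 9, 10, 5, 12, 8, 14, 11]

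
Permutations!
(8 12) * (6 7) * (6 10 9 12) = [0, 1, 2, 3, 4, 5, 7, 10, 6, 12, 9, 11, 8] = (6 7 10 9 12 8)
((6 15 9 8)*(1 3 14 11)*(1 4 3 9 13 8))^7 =(1 9)(3 4 11 14)(6 8 13 15)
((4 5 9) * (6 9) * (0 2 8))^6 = ((0 2 8)(4 5 6 9))^6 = (4 6)(5 9)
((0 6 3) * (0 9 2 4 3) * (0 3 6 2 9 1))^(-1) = (9)(0 1 3 6 4 2)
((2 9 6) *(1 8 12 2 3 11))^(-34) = ((1 8 12 2 9 6 3 11))^(-34) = (1 3 9 12)(2 8 11 6)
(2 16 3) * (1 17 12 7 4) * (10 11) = (1 17 12 7 4)(2 16 3)(10 11) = [0, 17, 16, 2, 1, 5, 6, 4, 8, 9, 11, 10, 7, 13, 14, 15, 3, 12]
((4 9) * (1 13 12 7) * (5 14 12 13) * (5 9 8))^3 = (1 8 12 9 5 7 4 14)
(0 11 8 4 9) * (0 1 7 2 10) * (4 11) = (0 4 9 1 7 2 10)(8 11) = [4, 7, 10, 3, 9, 5, 6, 2, 11, 1, 0, 8]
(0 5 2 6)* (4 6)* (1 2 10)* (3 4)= (0 5 10 1 2 3 4 6)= [5, 2, 3, 4, 6, 10, 0, 7, 8, 9, 1]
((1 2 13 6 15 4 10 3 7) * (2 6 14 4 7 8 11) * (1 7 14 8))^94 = ((1 6 15 14 4 10 3)(2 13 8 11))^94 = (1 14 3 15 10 6 4)(2 8)(11 13)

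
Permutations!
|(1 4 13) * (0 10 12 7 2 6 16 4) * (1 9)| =11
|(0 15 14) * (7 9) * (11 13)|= 6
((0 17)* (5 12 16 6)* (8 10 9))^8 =(17)(8 9 10)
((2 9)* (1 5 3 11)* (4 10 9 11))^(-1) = (1 11 2 9 10 4 3 5)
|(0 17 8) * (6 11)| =|(0 17 8)(6 11)| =6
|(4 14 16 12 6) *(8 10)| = |(4 14 16 12 6)(8 10)| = 10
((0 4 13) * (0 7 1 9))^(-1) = ((0 4 13 7 1 9))^(-1) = (0 9 1 7 13 4)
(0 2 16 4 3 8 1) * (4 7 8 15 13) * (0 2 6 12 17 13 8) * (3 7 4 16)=(0 6 12 17 13 16 4 7)(1 2 3 15 8)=[6, 2, 3, 15, 7, 5, 12, 0, 1, 9, 10, 11, 17, 16, 14, 8, 4, 13]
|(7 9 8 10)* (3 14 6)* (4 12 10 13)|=21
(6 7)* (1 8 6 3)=(1 8 6 7 3)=[0, 8, 2, 1, 4, 5, 7, 3, 6]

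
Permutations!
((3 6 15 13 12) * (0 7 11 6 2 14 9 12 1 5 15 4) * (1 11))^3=((0 7 1 5 15 13 11 6 4)(2 14 9 12 3))^3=(0 5 11)(1 13 4)(2 12 14 3 9)(6 7 15)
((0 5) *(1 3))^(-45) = (0 5)(1 3)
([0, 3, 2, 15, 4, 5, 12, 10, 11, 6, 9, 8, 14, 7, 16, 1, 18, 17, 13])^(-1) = [0, 15, 2, 1, 4, 5, 9, 13, 11, 10, 7, 8, 6, 18, 12, 3, 14, 17, 16]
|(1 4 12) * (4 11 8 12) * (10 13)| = 4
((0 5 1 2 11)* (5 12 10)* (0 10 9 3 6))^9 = (0 6 3 9 12)(1 5 10 11 2)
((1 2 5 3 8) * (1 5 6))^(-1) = (1 6 2)(3 5 8)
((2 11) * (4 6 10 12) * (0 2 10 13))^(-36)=(0 12)(2 4)(6 11)(10 13)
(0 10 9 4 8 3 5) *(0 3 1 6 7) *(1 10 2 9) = [2, 6, 9, 5, 8, 3, 7, 0, 10, 4, 1] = (0 2 9 4 8 10 1 6 7)(3 5)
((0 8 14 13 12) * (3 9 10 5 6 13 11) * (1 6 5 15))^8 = ((0 8 14 11 3 9 10 15 1 6 13 12))^8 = (0 1 3)(6 9 8)(10 14 13)(11 12 15)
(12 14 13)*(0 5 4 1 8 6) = (0 5 4 1 8 6)(12 14 13) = [5, 8, 2, 3, 1, 4, 0, 7, 6, 9, 10, 11, 14, 12, 13]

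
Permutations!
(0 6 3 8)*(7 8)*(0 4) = [6, 1, 2, 7, 0, 5, 3, 8, 4] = (0 6 3 7 8 4)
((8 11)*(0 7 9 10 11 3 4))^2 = ((0 7 9 10 11 8 3 4))^2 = (0 9 11 3)(4 7 10 8)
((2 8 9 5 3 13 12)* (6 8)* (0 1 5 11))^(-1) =(0 11 9 8 6 2 12 13 3 5 1)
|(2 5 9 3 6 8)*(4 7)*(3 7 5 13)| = |(2 13 3 6 8)(4 5 9 7)| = 20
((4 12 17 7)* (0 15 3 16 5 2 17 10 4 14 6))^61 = (0 15 3 16 5 2 17 7 14 6)(4 12 10)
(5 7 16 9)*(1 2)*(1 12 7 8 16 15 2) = (2 12 7 15)(5 8 16 9) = [0, 1, 12, 3, 4, 8, 6, 15, 16, 5, 10, 11, 7, 13, 14, 2, 9]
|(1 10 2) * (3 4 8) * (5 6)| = 6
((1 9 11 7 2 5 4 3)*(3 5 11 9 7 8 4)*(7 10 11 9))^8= (1 10 11 8 4 5 3)(2 7 9)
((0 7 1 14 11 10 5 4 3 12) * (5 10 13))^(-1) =((0 7 1 14 11 13 5 4 3 12))^(-1) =(0 12 3 4 5 13 11 14 1 7)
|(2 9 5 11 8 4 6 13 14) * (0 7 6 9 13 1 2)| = 35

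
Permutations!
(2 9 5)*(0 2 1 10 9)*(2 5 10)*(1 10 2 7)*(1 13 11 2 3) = (0 5 10 9 3 1 7 13 11 2) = [5, 7, 0, 1, 4, 10, 6, 13, 8, 3, 9, 2, 12, 11]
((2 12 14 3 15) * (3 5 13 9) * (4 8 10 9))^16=(2 4 15 13 3 5 9 14 10 12 8)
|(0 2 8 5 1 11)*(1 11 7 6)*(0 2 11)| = |(0 11 2 8 5)(1 7 6)| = 15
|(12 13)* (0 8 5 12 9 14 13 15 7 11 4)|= 24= |(0 8 5 12 15 7 11 4)(9 14 13)|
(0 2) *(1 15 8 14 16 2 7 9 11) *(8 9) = (0 7 8 14 16 2)(1 15 9 11) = [7, 15, 0, 3, 4, 5, 6, 8, 14, 11, 10, 1, 12, 13, 16, 9, 2]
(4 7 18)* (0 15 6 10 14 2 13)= [15, 1, 13, 3, 7, 5, 10, 18, 8, 9, 14, 11, 12, 0, 2, 6, 16, 17, 4]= (0 15 6 10 14 2 13)(4 7 18)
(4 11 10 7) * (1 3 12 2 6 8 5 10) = [0, 3, 6, 12, 11, 10, 8, 4, 5, 9, 7, 1, 2] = (1 3 12 2 6 8 5 10 7 4 11)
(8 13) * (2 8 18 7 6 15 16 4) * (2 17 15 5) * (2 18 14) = (2 8 13 14)(4 17 15 16)(5 18 7 6) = [0, 1, 8, 3, 17, 18, 5, 6, 13, 9, 10, 11, 12, 14, 2, 16, 4, 15, 7]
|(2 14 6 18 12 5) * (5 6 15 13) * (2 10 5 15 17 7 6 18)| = |(2 14 17 7 6)(5 10)(12 18)(13 15)| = 10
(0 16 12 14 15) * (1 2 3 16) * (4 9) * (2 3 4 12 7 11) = (0 1 3 16 7 11 2 4 9 12 14 15) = [1, 3, 4, 16, 9, 5, 6, 11, 8, 12, 10, 2, 14, 13, 15, 0, 7]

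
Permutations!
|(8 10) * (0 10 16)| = 4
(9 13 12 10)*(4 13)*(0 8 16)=(0 8 16)(4 13 12 10 9)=[8, 1, 2, 3, 13, 5, 6, 7, 16, 4, 9, 11, 10, 12, 14, 15, 0]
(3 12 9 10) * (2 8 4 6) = [0, 1, 8, 12, 6, 5, 2, 7, 4, 10, 3, 11, 9] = (2 8 4 6)(3 12 9 10)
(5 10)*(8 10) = [0, 1, 2, 3, 4, 8, 6, 7, 10, 9, 5] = (5 8 10)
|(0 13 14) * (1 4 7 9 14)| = |(0 13 1 4 7 9 14)| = 7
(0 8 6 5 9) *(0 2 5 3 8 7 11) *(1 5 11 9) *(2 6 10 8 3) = (0 7 9 6 2 11)(1 5)(8 10) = [7, 5, 11, 3, 4, 1, 2, 9, 10, 6, 8, 0]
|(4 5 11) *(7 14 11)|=5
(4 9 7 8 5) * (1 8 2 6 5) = (1 8)(2 6 5 4 9 7) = [0, 8, 6, 3, 9, 4, 5, 2, 1, 7]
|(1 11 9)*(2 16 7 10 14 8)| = |(1 11 9)(2 16 7 10 14 8)| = 6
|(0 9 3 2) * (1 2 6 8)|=|(0 9 3 6 8 1 2)|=7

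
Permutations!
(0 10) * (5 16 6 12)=[10, 1, 2, 3, 4, 16, 12, 7, 8, 9, 0, 11, 5, 13, 14, 15, 6]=(0 10)(5 16 6 12)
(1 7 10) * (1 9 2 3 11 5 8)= (1 7 10 9 2 3 11 5 8)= [0, 7, 3, 11, 4, 8, 6, 10, 1, 2, 9, 5]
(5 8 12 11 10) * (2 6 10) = (2 6 10 5 8 12 11) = [0, 1, 6, 3, 4, 8, 10, 7, 12, 9, 5, 2, 11]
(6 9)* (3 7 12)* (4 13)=(3 7 12)(4 13)(6 9)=[0, 1, 2, 7, 13, 5, 9, 12, 8, 6, 10, 11, 3, 4]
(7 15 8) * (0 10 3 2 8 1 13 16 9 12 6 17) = (0 10 3 2 8 7 15 1 13 16 9 12 6 17) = [10, 13, 8, 2, 4, 5, 17, 15, 7, 12, 3, 11, 6, 16, 14, 1, 9, 0]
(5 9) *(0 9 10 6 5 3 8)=(0 9 3 8)(5 10 6)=[9, 1, 2, 8, 4, 10, 5, 7, 0, 3, 6]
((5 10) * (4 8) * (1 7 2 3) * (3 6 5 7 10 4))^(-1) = (1 3 8 4 5 6 2 7 10)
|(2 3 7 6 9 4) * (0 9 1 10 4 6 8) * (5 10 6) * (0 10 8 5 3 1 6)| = 10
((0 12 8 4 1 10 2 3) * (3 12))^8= (1 2 8)(4 10 12)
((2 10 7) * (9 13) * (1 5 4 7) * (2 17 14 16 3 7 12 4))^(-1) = ((1 5 2 10)(3 7 17 14 16)(4 12)(9 13))^(-1) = (1 10 2 5)(3 16 14 17 7)(4 12)(9 13)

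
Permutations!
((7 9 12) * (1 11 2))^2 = ((1 11 2)(7 9 12))^2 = (1 2 11)(7 12 9)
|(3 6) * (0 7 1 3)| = 5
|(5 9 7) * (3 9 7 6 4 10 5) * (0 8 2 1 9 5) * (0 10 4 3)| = 9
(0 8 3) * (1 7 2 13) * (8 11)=(0 11 8 3)(1 7 2 13)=[11, 7, 13, 0, 4, 5, 6, 2, 3, 9, 10, 8, 12, 1]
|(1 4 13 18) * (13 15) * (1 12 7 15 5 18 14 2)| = |(1 4 5 18 12 7 15 13 14 2)| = 10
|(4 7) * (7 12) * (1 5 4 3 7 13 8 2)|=|(1 5 4 12 13 8 2)(3 7)|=14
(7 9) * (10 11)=[0, 1, 2, 3, 4, 5, 6, 9, 8, 7, 11, 10]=(7 9)(10 11)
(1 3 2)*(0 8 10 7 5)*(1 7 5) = (0 8 10 5)(1 3 2 7) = [8, 3, 7, 2, 4, 0, 6, 1, 10, 9, 5]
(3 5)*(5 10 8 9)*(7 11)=[0, 1, 2, 10, 4, 3, 6, 11, 9, 5, 8, 7]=(3 10 8 9 5)(7 11)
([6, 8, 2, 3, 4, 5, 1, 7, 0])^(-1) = (0 8 1 6)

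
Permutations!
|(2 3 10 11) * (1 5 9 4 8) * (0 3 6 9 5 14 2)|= |(0 3 10 11)(1 14 2 6 9 4 8)|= 28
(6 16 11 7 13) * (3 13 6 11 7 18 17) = [0, 1, 2, 13, 4, 5, 16, 6, 8, 9, 10, 18, 12, 11, 14, 15, 7, 3, 17] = (3 13 11 18 17)(6 16 7)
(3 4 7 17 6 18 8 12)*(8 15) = (3 4 7 17 6 18 15 8 12) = [0, 1, 2, 4, 7, 5, 18, 17, 12, 9, 10, 11, 3, 13, 14, 8, 16, 6, 15]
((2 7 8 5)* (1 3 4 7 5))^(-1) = (1 8 7 4 3)(2 5)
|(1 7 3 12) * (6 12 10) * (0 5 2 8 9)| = |(0 5 2 8 9)(1 7 3 10 6 12)| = 30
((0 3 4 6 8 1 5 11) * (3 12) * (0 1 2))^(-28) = (12)(1 11 5)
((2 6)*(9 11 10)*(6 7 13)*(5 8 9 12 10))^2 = (2 13)(5 9)(6 7)(8 11)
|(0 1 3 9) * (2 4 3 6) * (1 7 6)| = 7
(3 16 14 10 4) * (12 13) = (3 16 14 10 4)(12 13) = [0, 1, 2, 16, 3, 5, 6, 7, 8, 9, 4, 11, 13, 12, 10, 15, 14]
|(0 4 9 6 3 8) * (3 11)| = 7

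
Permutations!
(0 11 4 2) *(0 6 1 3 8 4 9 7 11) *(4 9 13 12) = (1 3 8 9 7 11 13 12 4 2 6) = [0, 3, 6, 8, 2, 5, 1, 11, 9, 7, 10, 13, 4, 12]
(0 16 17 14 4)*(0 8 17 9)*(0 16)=(4 8 17 14)(9 16)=[0, 1, 2, 3, 8, 5, 6, 7, 17, 16, 10, 11, 12, 13, 4, 15, 9, 14]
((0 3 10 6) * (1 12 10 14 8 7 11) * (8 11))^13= ((0 3 14 11 1 12 10 6)(7 8))^13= (0 12 14 6 1 3 10 11)(7 8)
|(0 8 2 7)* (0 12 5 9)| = 7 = |(0 8 2 7 12 5 9)|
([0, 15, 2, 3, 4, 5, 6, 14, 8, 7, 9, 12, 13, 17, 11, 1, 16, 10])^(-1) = [0, 15, 2, 3, 4, 5, 6, 9, 8, 10, 17, 14, 11, 12, 7, 1, 16, 13]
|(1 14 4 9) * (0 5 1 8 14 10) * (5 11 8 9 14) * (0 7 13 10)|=30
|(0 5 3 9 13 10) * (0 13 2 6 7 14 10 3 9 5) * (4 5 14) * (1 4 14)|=|(1 4 5 9 2 6 7 14 10 13 3)|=11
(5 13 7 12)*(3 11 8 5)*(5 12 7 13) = [0, 1, 2, 11, 4, 5, 6, 7, 12, 9, 10, 8, 3, 13] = (13)(3 11 8 12)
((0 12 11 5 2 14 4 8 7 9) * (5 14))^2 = ((0 12 11 14 4 8 7 9)(2 5))^2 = (0 11 4 7)(8 9 12 14)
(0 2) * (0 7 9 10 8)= [2, 1, 7, 3, 4, 5, 6, 9, 0, 10, 8]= (0 2 7 9 10 8)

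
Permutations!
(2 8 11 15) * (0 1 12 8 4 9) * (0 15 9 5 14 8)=(0 1 12)(2 4 5 14 8 11 9 15)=[1, 12, 4, 3, 5, 14, 6, 7, 11, 15, 10, 9, 0, 13, 8, 2]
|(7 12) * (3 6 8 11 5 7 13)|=|(3 6 8 11 5 7 12 13)|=8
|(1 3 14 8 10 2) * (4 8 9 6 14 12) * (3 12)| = |(1 12 4 8 10 2)(6 14 9)| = 6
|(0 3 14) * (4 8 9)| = |(0 3 14)(4 8 9)| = 3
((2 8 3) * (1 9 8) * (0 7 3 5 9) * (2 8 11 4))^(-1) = ((0 7 3 8 5 9 11 4 2 1))^(-1) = (0 1 2 4 11 9 5 8 3 7)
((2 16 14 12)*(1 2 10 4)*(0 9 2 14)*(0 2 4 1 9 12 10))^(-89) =((0 12)(1 14 10)(2 16)(4 9))^(-89) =(0 12)(1 14 10)(2 16)(4 9)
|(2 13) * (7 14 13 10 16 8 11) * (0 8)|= 9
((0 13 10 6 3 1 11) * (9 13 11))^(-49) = ((0 11)(1 9 13 10 6 3))^(-49) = (0 11)(1 3 6 10 13 9)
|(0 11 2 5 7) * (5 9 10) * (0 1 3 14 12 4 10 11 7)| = 9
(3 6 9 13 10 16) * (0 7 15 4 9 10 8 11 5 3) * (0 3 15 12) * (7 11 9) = (0 11 5 15 4 7 12)(3 6 10 16)(8 9 13) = [11, 1, 2, 6, 7, 15, 10, 12, 9, 13, 16, 5, 0, 8, 14, 4, 3]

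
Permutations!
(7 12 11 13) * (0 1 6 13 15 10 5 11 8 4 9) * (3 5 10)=(0 1 6 13 7 12 8 4 9)(3 5 11 15)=[1, 6, 2, 5, 9, 11, 13, 12, 4, 0, 10, 15, 8, 7, 14, 3]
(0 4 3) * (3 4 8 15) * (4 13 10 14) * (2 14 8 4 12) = (0 4 13 10 8 15 3)(2 14 12) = [4, 1, 14, 0, 13, 5, 6, 7, 15, 9, 8, 11, 2, 10, 12, 3]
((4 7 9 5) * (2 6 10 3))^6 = ((2 6 10 3)(4 7 9 5))^6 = (2 10)(3 6)(4 9)(5 7)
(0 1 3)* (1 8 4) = (0 8 4 1 3) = [8, 3, 2, 0, 1, 5, 6, 7, 4]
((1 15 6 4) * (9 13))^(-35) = ((1 15 6 4)(9 13))^(-35) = (1 15 6 4)(9 13)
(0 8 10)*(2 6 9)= [8, 1, 6, 3, 4, 5, 9, 7, 10, 2, 0]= (0 8 10)(2 6 9)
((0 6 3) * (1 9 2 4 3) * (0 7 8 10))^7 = (0 7 2 6 8 4 1 10 3 9)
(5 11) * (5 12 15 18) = (5 11 12 15 18) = [0, 1, 2, 3, 4, 11, 6, 7, 8, 9, 10, 12, 15, 13, 14, 18, 16, 17, 5]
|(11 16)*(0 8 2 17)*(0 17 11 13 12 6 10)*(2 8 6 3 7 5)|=24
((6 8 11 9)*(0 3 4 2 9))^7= (0 11 8 6 9 2 4 3)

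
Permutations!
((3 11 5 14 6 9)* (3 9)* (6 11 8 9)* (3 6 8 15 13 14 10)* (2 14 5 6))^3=((2 14 11 6)(3 15 13 5 10)(8 9))^3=(2 6 11 14)(3 5 15 10 13)(8 9)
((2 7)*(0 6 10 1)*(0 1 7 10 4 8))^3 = (10)(0 8 4 6)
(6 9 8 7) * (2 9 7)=(2 9 8)(6 7)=[0, 1, 9, 3, 4, 5, 7, 6, 2, 8]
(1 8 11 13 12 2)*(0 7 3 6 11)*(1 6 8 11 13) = (0 7 3 8)(1 11)(2 6 13 12) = [7, 11, 6, 8, 4, 5, 13, 3, 0, 9, 10, 1, 2, 12]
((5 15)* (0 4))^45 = ((0 4)(5 15))^45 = (0 4)(5 15)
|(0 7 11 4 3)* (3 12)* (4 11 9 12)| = 5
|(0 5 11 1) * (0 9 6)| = |(0 5 11 1 9 6)| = 6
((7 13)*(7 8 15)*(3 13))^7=((3 13 8 15 7))^7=(3 8 7 13 15)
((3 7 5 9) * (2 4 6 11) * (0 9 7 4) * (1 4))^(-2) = (0 11 4 3)(1 9 2 6)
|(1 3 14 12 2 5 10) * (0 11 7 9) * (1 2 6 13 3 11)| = 15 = |(0 1 11 7 9)(2 5 10)(3 14 12 6 13)|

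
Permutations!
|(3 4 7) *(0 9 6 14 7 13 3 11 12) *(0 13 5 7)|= 28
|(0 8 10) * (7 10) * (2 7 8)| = 4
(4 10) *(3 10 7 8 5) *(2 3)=(2 3 10 4 7 8 5)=[0, 1, 3, 10, 7, 2, 6, 8, 5, 9, 4]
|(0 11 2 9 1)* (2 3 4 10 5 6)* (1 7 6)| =|(0 11 3 4 10 5 1)(2 9 7 6)| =28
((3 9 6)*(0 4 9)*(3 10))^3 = ((0 4 9 6 10 3))^3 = (0 6)(3 9)(4 10)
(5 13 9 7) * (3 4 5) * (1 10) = (1 10)(3 4 5 13 9 7) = [0, 10, 2, 4, 5, 13, 6, 3, 8, 7, 1, 11, 12, 9]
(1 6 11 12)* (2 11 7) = (1 6 7 2 11 12) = [0, 6, 11, 3, 4, 5, 7, 2, 8, 9, 10, 12, 1]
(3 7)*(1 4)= (1 4)(3 7)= [0, 4, 2, 7, 1, 5, 6, 3]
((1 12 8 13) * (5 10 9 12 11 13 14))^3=((1 11 13)(5 10 9 12 8 14))^3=(5 12)(8 10)(9 14)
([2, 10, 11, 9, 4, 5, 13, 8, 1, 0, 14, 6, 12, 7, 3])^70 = [3, 7, 9, 10, 4, 5, 2, 6, 13, 14, 8, 0, 12, 11, 1]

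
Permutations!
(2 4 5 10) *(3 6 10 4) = (2 3 6 10)(4 5) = [0, 1, 3, 6, 5, 4, 10, 7, 8, 9, 2]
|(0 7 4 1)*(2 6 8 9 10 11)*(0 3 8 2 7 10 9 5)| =18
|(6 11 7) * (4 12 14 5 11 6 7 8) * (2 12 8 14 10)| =6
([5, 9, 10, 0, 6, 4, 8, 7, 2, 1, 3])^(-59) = [2, 9, 4, 8, 3, 10, 0, 7, 5, 1, 6]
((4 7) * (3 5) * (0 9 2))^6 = ((0 9 2)(3 5)(4 7))^6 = (9)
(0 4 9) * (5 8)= (0 4 9)(5 8)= [4, 1, 2, 3, 9, 8, 6, 7, 5, 0]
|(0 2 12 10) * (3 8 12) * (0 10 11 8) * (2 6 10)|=15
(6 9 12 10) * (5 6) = (5 6 9 12 10) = [0, 1, 2, 3, 4, 6, 9, 7, 8, 12, 5, 11, 10]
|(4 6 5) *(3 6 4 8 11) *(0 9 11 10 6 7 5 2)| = |(0 9 11 3 7 5 8 10 6 2)| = 10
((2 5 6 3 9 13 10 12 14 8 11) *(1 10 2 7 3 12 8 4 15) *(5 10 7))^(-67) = (1 11 7 5 3 6 9 12 13 14 2 4 10 15 8)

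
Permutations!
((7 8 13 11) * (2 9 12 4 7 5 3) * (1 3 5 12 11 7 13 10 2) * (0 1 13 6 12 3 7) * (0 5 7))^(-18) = ((0 1)(2 9 11 3 13 5 7 8 10)(4 6 12))^(-18) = (13)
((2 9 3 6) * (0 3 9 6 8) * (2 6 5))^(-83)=((9)(0 3 8)(2 5))^(-83)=(9)(0 3 8)(2 5)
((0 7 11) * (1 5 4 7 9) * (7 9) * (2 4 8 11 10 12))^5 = (0 4 11 2 8 12 5 10 1 7 9)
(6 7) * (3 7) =(3 7 6) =[0, 1, 2, 7, 4, 5, 3, 6]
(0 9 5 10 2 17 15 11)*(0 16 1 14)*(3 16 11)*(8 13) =(0 9 5 10 2 17 15 3 16 1 14)(8 13) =[9, 14, 17, 16, 4, 10, 6, 7, 13, 5, 2, 11, 12, 8, 0, 3, 1, 15]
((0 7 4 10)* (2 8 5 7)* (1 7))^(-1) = (0 10 4 7 1 5 8 2)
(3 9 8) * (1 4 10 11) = [0, 4, 2, 9, 10, 5, 6, 7, 3, 8, 11, 1] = (1 4 10 11)(3 9 8)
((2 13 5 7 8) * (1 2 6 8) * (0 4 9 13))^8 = ((0 4 9 13 5 7 1 2)(6 8))^8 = (13)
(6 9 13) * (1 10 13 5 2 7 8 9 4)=(1 10 13 6 4)(2 7 8 9 5)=[0, 10, 7, 3, 1, 2, 4, 8, 9, 5, 13, 11, 12, 6]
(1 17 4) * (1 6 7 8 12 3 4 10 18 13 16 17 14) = (1 14)(3 4 6 7 8 12)(10 18 13 16 17) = [0, 14, 2, 4, 6, 5, 7, 8, 12, 9, 18, 11, 3, 16, 1, 15, 17, 10, 13]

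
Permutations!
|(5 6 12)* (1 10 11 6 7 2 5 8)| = 6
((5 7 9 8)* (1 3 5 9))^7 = (1 7 5 3)(8 9)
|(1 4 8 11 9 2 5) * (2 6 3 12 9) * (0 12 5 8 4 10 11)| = 11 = |(0 12 9 6 3 5 1 10 11 2 8)|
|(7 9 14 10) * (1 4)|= |(1 4)(7 9 14 10)|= 4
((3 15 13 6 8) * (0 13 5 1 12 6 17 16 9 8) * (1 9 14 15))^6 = ((0 13 17 16 14 15 5 9 8 3 1 12 6))^6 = (0 5 6 15 12 14 1 16 3 17 8 13 9)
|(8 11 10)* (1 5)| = 6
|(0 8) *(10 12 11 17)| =|(0 8)(10 12 11 17)| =4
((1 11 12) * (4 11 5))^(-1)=(1 12 11 4 5)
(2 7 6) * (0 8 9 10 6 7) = (0 8 9 10 6 2) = [8, 1, 0, 3, 4, 5, 2, 7, 9, 10, 6]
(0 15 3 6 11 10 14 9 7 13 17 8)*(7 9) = [15, 1, 2, 6, 4, 5, 11, 13, 0, 9, 14, 10, 12, 17, 7, 3, 16, 8] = (0 15 3 6 11 10 14 7 13 17 8)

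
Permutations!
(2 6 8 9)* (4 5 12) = (2 6 8 9)(4 5 12) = [0, 1, 6, 3, 5, 12, 8, 7, 9, 2, 10, 11, 4]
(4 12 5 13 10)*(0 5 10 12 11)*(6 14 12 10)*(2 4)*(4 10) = (0 5 13 4 11)(2 10)(6 14 12) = [5, 1, 10, 3, 11, 13, 14, 7, 8, 9, 2, 0, 6, 4, 12]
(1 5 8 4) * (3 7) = [0, 5, 2, 7, 1, 8, 6, 3, 4] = (1 5 8 4)(3 7)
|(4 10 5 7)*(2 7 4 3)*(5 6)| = |(2 7 3)(4 10 6 5)| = 12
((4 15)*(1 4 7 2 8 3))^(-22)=(1 3 8 2 7 15 4)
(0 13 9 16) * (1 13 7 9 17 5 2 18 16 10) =(0 7 9 10 1 13 17 5 2 18 16) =[7, 13, 18, 3, 4, 2, 6, 9, 8, 10, 1, 11, 12, 17, 14, 15, 0, 5, 16]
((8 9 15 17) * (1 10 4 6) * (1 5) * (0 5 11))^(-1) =((0 5 1 10 4 6 11)(8 9 15 17))^(-1) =(0 11 6 4 10 1 5)(8 17 15 9)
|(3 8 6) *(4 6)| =4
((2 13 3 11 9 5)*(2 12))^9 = ((2 13 3 11 9 5 12))^9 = (2 3 9 12 13 11 5)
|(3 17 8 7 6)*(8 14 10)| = |(3 17 14 10 8 7 6)| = 7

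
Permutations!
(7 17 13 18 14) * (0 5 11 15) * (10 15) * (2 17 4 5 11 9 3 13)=(0 11 10 15)(2 17)(3 13 18 14 7 4 5 9)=[11, 1, 17, 13, 5, 9, 6, 4, 8, 3, 15, 10, 12, 18, 7, 0, 16, 2, 14]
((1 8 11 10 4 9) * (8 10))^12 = (11)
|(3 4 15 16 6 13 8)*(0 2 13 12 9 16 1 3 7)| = 20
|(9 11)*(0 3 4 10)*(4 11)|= 6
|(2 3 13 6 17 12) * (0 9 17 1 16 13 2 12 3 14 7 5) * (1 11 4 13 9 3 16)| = 12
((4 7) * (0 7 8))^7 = (0 8 4 7)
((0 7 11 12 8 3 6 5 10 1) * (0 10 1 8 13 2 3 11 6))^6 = (0 8)(1 2)(3 10)(5 13)(6 12)(7 11)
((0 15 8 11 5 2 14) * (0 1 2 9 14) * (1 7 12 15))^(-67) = (0 2 1)(5 15 14 11 12 9 8 7)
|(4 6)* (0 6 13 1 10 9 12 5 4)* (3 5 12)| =14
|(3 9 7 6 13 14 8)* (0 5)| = |(0 5)(3 9 7 6 13 14 8)| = 14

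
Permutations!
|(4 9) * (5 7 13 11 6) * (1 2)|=10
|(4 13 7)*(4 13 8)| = |(4 8)(7 13)| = 2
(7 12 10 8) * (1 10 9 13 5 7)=(1 10 8)(5 7 12 9 13)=[0, 10, 2, 3, 4, 7, 6, 12, 1, 13, 8, 11, 9, 5]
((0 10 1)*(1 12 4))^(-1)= ((0 10 12 4 1))^(-1)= (0 1 4 12 10)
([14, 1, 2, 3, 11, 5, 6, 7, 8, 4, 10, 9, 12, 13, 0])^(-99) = (0 14)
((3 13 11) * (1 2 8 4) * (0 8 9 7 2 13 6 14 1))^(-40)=((0 8 4)(1 13 11 3 6 14)(2 9 7))^(-40)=(0 4 8)(1 11 6)(2 7 9)(3 14 13)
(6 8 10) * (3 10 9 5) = (3 10 6 8 9 5) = [0, 1, 2, 10, 4, 3, 8, 7, 9, 5, 6]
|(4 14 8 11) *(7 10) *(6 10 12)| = 4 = |(4 14 8 11)(6 10 7 12)|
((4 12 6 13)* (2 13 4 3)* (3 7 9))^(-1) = (2 3 9 7 13)(4 6 12)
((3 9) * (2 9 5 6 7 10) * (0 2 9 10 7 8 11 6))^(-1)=(0 5 3 9 10 2)(6 11 8)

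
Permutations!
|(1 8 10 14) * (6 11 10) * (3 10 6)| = 10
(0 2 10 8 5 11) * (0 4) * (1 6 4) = [2, 6, 10, 3, 0, 11, 4, 7, 5, 9, 8, 1] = (0 2 10 8 5 11 1 6 4)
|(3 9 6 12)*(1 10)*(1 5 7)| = 4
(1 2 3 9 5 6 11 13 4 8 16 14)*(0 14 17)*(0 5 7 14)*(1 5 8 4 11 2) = (2 3 9 7 14 5 6)(8 16 17)(11 13) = [0, 1, 3, 9, 4, 6, 2, 14, 16, 7, 10, 13, 12, 11, 5, 15, 17, 8]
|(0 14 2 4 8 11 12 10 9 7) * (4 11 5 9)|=|(0 14 2 11 12 10 4 8 5 9 7)|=11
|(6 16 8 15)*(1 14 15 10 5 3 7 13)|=|(1 14 15 6 16 8 10 5 3 7 13)|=11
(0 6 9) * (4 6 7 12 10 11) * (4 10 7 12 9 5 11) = (0 12 7 9)(4 6 5 11 10) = [12, 1, 2, 3, 6, 11, 5, 9, 8, 0, 4, 10, 7]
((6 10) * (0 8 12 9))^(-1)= ((0 8 12 9)(6 10))^(-1)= (0 9 12 8)(6 10)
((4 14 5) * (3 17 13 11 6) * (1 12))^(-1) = (1 12)(3 6 11 13 17)(4 5 14)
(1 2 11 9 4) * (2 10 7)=[0, 10, 11, 3, 1, 5, 6, 2, 8, 4, 7, 9]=(1 10 7 2 11 9 4)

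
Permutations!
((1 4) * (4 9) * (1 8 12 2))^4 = (1 12 4)(2 8 9)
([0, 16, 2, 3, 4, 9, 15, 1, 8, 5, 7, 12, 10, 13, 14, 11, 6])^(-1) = (1 7 10 12 11 15 6 16)(5 9)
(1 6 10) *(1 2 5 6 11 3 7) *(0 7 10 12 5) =(0 7 1 11 3 10 2)(5 6 12) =[7, 11, 0, 10, 4, 6, 12, 1, 8, 9, 2, 3, 5]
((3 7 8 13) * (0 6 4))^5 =((0 6 4)(3 7 8 13))^5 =(0 4 6)(3 7 8 13)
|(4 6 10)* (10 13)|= |(4 6 13 10)|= 4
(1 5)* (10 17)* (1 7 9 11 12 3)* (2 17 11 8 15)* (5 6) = (1 6 5 7 9 8 15 2 17 10 11 12 3) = [0, 6, 17, 1, 4, 7, 5, 9, 15, 8, 11, 12, 3, 13, 14, 2, 16, 10]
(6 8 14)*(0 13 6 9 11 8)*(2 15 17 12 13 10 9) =(0 10 9 11 8 14 2 15 17 12 13 6) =[10, 1, 15, 3, 4, 5, 0, 7, 14, 11, 9, 8, 13, 6, 2, 17, 16, 12]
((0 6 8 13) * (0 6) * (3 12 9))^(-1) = ((3 12 9)(6 8 13))^(-1) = (3 9 12)(6 13 8)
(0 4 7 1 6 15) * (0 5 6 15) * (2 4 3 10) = (0 3 10 2 4 7 1 15 5 6) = [3, 15, 4, 10, 7, 6, 0, 1, 8, 9, 2, 11, 12, 13, 14, 5]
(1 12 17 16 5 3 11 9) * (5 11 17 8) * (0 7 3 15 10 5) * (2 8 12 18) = [7, 18, 8, 17, 4, 15, 6, 3, 0, 1, 5, 9, 12, 13, 14, 10, 11, 16, 2] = (0 7 3 17 16 11 9 1 18 2 8)(5 15 10)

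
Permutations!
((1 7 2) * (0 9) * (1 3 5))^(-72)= ((0 9)(1 7 2 3 5))^(-72)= (9)(1 3 7 5 2)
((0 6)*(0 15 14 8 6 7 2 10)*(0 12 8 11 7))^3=((2 10 12 8 6 15 14 11 7))^3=(2 8 14)(6 11 10)(7 12 15)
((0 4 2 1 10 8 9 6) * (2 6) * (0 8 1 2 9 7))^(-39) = (0 4 6 8 7)(1 10)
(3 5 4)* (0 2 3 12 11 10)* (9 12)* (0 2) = (2 3 5 4 9 12 11 10) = [0, 1, 3, 5, 9, 4, 6, 7, 8, 12, 2, 10, 11]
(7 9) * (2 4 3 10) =(2 4 3 10)(7 9) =[0, 1, 4, 10, 3, 5, 6, 9, 8, 7, 2]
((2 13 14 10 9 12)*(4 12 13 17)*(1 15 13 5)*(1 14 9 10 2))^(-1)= ((1 15 13 9 5 14 2 17 4 12))^(-1)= (1 12 4 17 2 14 5 9 13 15)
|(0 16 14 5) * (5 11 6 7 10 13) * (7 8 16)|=5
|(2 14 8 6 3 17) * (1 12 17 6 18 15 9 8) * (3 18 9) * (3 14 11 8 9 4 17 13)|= 40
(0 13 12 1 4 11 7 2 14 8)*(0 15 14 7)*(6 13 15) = (0 15 14 8 6 13 12 1 4 11)(2 7) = [15, 4, 7, 3, 11, 5, 13, 2, 6, 9, 10, 0, 1, 12, 8, 14]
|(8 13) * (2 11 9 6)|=4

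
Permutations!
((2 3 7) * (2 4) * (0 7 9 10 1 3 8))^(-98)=(0 4 8 7 2)(1 9)(3 10)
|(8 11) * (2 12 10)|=|(2 12 10)(8 11)|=6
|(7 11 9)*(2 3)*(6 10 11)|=10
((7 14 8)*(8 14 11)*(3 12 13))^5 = (14)(3 13 12)(7 8 11)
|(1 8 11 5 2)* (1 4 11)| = |(1 8)(2 4 11 5)| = 4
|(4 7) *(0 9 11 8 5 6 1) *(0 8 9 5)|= 10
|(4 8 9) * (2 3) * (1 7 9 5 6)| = |(1 7 9 4 8 5 6)(2 3)| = 14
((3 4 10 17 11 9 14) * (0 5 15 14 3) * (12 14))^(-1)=(0 14 12 15 5)(3 9 11 17 10 4)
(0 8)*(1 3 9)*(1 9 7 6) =(9)(0 8)(1 3 7 6) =[8, 3, 2, 7, 4, 5, 1, 6, 0, 9]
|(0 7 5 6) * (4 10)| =|(0 7 5 6)(4 10)| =4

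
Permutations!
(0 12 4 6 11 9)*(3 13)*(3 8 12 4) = (0 4 6 11 9)(3 13 8 12) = [4, 1, 2, 13, 6, 5, 11, 7, 12, 0, 10, 9, 3, 8]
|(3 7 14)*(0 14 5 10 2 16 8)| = |(0 14 3 7 5 10 2 16 8)| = 9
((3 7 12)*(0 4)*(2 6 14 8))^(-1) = (0 4)(2 8 14 6)(3 12 7)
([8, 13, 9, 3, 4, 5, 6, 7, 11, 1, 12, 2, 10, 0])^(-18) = [2, 8, 13, 3, 4, 5, 6, 7, 9, 0, 10, 1, 12, 11]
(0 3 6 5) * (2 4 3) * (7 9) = (0 2 4 3 6 5)(7 9) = [2, 1, 4, 6, 3, 0, 5, 9, 8, 7]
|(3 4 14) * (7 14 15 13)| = |(3 4 15 13 7 14)| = 6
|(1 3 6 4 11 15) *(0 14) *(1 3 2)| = 10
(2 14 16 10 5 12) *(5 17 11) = (2 14 16 10 17 11 5 12) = [0, 1, 14, 3, 4, 12, 6, 7, 8, 9, 17, 5, 2, 13, 16, 15, 10, 11]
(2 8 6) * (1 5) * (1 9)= [0, 5, 8, 3, 4, 9, 2, 7, 6, 1]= (1 5 9)(2 8 6)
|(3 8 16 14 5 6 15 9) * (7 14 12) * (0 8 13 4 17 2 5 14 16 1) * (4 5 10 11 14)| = |(0 8 1)(2 10 11 14 4 17)(3 13 5 6 15 9)(7 16 12)| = 6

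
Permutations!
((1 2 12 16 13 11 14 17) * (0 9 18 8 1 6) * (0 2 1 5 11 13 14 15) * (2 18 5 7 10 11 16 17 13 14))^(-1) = (0 15 11 10 7 8 18 6 17 12 2 16 5 9)(13 14)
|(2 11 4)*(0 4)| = |(0 4 2 11)| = 4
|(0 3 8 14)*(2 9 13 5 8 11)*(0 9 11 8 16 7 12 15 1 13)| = 70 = |(0 3 8 14 9)(1 13 5 16 7 12 15)(2 11)|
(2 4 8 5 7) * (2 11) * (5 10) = (2 4 8 10 5 7 11) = [0, 1, 4, 3, 8, 7, 6, 11, 10, 9, 5, 2]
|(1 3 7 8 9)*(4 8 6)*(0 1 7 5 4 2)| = |(0 1 3 5 4 8 9 7 6 2)| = 10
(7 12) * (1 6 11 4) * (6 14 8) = [0, 14, 2, 3, 1, 5, 11, 12, 6, 9, 10, 4, 7, 13, 8] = (1 14 8 6 11 4)(7 12)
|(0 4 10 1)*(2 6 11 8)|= |(0 4 10 1)(2 6 11 8)|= 4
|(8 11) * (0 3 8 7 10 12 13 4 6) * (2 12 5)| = 12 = |(0 3 8 11 7 10 5 2 12 13 4 6)|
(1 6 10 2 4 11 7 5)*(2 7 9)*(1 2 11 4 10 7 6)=(2 10 6 7 5)(9 11)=[0, 1, 10, 3, 4, 2, 7, 5, 8, 11, 6, 9]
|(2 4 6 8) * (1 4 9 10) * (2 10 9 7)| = 10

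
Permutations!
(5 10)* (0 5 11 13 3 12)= [5, 1, 2, 12, 4, 10, 6, 7, 8, 9, 11, 13, 0, 3]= (0 5 10 11 13 3 12)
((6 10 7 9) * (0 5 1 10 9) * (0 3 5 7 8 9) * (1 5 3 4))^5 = (0 8 4 6 10 7 9 1) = ((0 7 4 1 10 8 9 6))^5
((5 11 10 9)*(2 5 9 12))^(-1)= ((2 5 11 10 12))^(-1)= (2 12 10 11 5)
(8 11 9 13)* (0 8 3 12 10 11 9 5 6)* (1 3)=(0 8 9 13 1 3 12 10 11 5 6)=[8, 3, 2, 12, 4, 6, 0, 7, 9, 13, 11, 5, 10, 1]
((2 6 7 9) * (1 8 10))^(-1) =(1 10 8)(2 9 7 6)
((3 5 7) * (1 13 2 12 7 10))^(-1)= ((1 13 2 12 7 3 5 10))^(-1)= (1 10 5 3 7 12 2 13)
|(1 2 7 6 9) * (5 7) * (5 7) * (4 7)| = 6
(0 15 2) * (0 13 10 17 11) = [15, 1, 13, 3, 4, 5, 6, 7, 8, 9, 17, 0, 12, 10, 14, 2, 16, 11] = (0 15 2 13 10 17 11)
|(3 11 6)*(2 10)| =6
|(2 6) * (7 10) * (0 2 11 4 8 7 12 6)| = |(0 2)(4 8 7 10 12 6 11)| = 14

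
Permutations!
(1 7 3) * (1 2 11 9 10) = [0, 7, 11, 2, 4, 5, 6, 3, 8, 10, 1, 9] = (1 7 3 2 11 9 10)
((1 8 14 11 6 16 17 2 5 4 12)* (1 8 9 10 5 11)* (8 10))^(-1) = (1 14 8 9)(2 17 16 6 11)(4 5 10 12)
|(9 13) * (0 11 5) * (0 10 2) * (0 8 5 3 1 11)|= 12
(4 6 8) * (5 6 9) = [0, 1, 2, 3, 9, 6, 8, 7, 4, 5] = (4 9 5 6 8)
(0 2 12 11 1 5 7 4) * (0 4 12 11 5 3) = (0 2 11 1 3)(5 7 12) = [2, 3, 11, 0, 4, 7, 6, 12, 8, 9, 10, 1, 5]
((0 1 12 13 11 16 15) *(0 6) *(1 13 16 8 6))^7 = (0 11 6 13 8)(1 15 16 12)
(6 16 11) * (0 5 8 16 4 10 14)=(0 5 8 16 11 6 4 10 14)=[5, 1, 2, 3, 10, 8, 4, 7, 16, 9, 14, 6, 12, 13, 0, 15, 11]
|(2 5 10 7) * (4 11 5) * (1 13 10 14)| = |(1 13 10 7 2 4 11 5 14)| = 9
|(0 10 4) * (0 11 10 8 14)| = 3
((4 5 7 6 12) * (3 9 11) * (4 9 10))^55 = ((3 10 4 5 7 6 12 9 11))^55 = (3 10 4 5 7 6 12 9 11)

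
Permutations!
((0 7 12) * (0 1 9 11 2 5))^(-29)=(0 1 2 7 9 5 12 11)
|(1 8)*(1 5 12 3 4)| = 6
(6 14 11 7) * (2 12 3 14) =(2 12 3 14 11 7 6) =[0, 1, 12, 14, 4, 5, 2, 6, 8, 9, 10, 7, 3, 13, 11]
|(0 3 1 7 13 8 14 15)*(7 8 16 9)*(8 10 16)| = 11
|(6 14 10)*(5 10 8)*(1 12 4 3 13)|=|(1 12 4 3 13)(5 10 6 14 8)|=5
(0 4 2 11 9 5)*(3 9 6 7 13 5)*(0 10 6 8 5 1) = [4, 0, 11, 9, 2, 10, 7, 13, 5, 3, 6, 8, 12, 1] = (0 4 2 11 8 5 10 6 7 13 1)(3 9)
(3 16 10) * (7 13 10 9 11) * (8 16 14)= (3 14 8 16 9 11 7 13 10)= [0, 1, 2, 14, 4, 5, 6, 13, 16, 11, 3, 7, 12, 10, 8, 15, 9]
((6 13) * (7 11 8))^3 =((6 13)(7 11 8))^3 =(6 13)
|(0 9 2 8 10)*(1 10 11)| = |(0 9 2 8 11 1 10)| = 7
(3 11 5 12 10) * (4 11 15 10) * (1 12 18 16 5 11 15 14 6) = [0, 12, 2, 14, 15, 18, 1, 7, 8, 9, 3, 11, 4, 13, 6, 10, 5, 17, 16] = (1 12 4 15 10 3 14 6)(5 18 16)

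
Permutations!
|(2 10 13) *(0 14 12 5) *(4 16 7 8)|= |(0 14 12 5)(2 10 13)(4 16 7 8)|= 12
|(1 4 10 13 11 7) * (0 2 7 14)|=|(0 2 7 1 4 10 13 11 14)|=9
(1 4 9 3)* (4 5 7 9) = [0, 5, 2, 1, 4, 7, 6, 9, 8, 3] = (1 5 7 9 3)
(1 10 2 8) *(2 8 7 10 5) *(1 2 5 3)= (1 3)(2 7 10 8)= [0, 3, 7, 1, 4, 5, 6, 10, 2, 9, 8]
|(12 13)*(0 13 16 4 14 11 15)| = 8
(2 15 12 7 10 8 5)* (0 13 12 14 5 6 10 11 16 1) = (0 13 12 7 11 16 1)(2 15 14 5)(6 10 8) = [13, 0, 15, 3, 4, 2, 10, 11, 6, 9, 8, 16, 7, 12, 5, 14, 1]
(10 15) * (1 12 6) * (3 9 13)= (1 12 6)(3 9 13)(10 15)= [0, 12, 2, 9, 4, 5, 1, 7, 8, 13, 15, 11, 6, 3, 14, 10]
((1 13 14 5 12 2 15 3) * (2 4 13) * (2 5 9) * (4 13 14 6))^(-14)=(1 2 4 12 3 9 6 5 15 14 13)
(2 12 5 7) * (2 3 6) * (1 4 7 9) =(1 4 7 3 6 2 12 5 9) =[0, 4, 12, 6, 7, 9, 2, 3, 8, 1, 10, 11, 5]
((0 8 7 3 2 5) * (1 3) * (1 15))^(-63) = ((0 8 7 15 1 3 2 5))^(-63) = (0 8 7 15 1 3 2 5)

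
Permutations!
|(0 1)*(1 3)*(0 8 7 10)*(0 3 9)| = |(0 9)(1 8 7 10 3)| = 10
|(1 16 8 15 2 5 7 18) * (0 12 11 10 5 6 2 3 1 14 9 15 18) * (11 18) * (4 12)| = 30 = |(0 4 12 18 14 9 15 3 1 16 8 11 10 5 7)(2 6)|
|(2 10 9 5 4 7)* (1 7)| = |(1 7 2 10 9 5 4)| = 7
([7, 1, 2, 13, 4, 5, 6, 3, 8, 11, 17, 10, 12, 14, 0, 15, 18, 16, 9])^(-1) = [14, 1, 2, 7, 4, 5, 6, 0, 8, 18, 11, 9, 12, 3, 13, 15, 17, 10, 16]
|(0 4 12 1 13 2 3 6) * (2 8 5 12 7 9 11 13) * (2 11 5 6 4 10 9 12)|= 14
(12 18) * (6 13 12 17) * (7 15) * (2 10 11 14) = (2 10 11 14)(6 13 12 18 17)(7 15) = [0, 1, 10, 3, 4, 5, 13, 15, 8, 9, 11, 14, 18, 12, 2, 7, 16, 6, 17]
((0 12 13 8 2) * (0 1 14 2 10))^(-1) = ((0 12 13 8 10)(1 14 2))^(-1) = (0 10 8 13 12)(1 2 14)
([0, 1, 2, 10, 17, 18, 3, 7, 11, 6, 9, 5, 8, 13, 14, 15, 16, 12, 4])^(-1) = [0, 1, 2, 6, 18, 11, 9, 7, 12, 10, 3, 8, 17, 13, 14, 15, 16, 4, 5]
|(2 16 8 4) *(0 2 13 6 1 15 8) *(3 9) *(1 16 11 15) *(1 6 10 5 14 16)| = |(0 2 11 15 8 4 13 10 5 14 16)(1 6)(3 9)| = 22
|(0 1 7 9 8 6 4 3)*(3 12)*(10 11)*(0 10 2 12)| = 35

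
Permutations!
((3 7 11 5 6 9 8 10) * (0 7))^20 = ((0 7 11 5 6 9 8 10 3))^20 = (0 11 6 8 3 7 5 9 10)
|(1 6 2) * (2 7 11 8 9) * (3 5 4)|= |(1 6 7 11 8 9 2)(3 5 4)|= 21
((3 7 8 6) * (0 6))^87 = ((0 6 3 7 8))^87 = (0 3 8 6 7)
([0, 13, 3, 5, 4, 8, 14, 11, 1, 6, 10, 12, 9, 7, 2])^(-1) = [0, 8, 14, 2, 4, 3, 9, 13, 5, 12, 10, 7, 11, 1, 6]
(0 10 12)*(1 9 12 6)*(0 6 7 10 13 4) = (0 13 4)(1 9 12 6)(7 10) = [13, 9, 2, 3, 0, 5, 1, 10, 8, 12, 7, 11, 6, 4]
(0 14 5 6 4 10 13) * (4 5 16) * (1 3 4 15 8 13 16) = (0 14 1 3 4 10 16 15 8 13)(5 6) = [14, 3, 2, 4, 10, 6, 5, 7, 13, 9, 16, 11, 12, 0, 1, 8, 15]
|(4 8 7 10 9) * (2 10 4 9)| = |(2 10)(4 8 7)| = 6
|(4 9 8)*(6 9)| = |(4 6 9 8)| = 4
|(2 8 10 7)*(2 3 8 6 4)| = |(2 6 4)(3 8 10 7)| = 12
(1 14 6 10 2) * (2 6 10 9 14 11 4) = [0, 11, 1, 3, 2, 5, 9, 7, 8, 14, 6, 4, 12, 13, 10] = (1 11 4 2)(6 9 14 10)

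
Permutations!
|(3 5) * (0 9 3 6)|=|(0 9 3 5 6)|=5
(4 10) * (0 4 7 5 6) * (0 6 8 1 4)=(1 4 10 7 5 8)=[0, 4, 2, 3, 10, 8, 6, 5, 1, 9, 7]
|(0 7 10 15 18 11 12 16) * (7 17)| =9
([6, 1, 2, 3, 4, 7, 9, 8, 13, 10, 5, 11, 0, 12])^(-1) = [12, 1, 2, 3, 4, 10, 0, 5, 7, 6, 9, 11, 13, 8]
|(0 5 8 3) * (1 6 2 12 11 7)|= |(0 5 8 3)(1 6 2 12 11 7)|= 12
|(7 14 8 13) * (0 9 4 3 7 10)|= |(0 9 4 3 7 14 8 13 10)|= 9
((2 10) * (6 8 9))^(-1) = (2 10)(6 9 8)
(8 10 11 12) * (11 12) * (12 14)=(8 10 14 12)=[0, 1, 2, 3, 4, 5, 6, 7, 10, 9, 14, 11, 8, 13, 12]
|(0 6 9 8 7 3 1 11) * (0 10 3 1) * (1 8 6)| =|(0 1 11 10 3)(6 9)(7 8)| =10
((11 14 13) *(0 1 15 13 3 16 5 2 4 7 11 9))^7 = (0 15 9 1 13)(2 5 16 3 14 11 7 4)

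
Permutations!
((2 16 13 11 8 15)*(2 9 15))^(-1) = ((2 16 13 11 8)(9 15))^(-1) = (2 8 11 13 16)(9 15)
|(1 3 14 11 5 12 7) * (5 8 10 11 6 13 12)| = |(1 3 14 6 13 12 7)(8 10 11)| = 21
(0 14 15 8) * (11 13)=(0 14 15 8)(11 13)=[14, 1, 2, 3, 4, 5, 6, 7, 0, 9, 10, 13, 12, 11, 15, 8]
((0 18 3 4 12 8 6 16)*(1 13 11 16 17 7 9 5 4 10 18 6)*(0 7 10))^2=((0 6 17 10 18 3)(1 13 11 16 7 9 5 4 12 8))^2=(0 17 18)(1 11 7 5 12)(3 6 10)(4 8 13 16 9)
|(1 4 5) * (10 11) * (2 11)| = |(1 4 5)(2 11 10)| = 3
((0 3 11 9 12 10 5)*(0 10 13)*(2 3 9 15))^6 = ((0 9 12 13)(2 3 11 15)(5 10))^6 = (0 12)(2 11)(3 15)(9 13)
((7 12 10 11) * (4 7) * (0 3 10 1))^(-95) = ((0 3 10 11 4 7 12 1))^(-95) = (0 3 10 11 4 7 12 1)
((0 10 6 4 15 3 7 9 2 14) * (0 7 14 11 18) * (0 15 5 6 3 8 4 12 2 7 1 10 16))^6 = (1 3)(2 5 15)(4 18 12)(6 8 11)(10 14)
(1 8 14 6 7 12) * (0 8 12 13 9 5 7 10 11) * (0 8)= (1 12)(5 7 13 9)(6 10 11 8 14)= [0, 12, 2, 3, 4, 7, 10, 13, 14, 5, 11, 8, 1, 9, 6]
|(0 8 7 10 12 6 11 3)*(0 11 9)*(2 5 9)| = 18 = |(0 8 7 10 12 6 2 5 9)(3 11)|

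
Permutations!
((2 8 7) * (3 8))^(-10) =((2 3 8 7))^(-10) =(2 8)(3 7)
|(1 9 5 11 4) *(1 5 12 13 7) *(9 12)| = 12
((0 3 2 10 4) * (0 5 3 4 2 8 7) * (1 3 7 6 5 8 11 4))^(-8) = ((0 1 3 11 4 8 6 5 7)(2 10))^(-8) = (0 1 3 11 4 8 6 5 7)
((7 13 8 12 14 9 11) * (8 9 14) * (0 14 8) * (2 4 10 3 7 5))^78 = ((0 14 8 12)(2 4 10 3 7 13 9 11 5))^78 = (0 8)(2 9 3)(4 11 7)(5 13 10)(12 14)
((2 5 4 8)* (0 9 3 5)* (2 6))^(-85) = ((0 9 3 5 4 8 6 2))^(-85) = (0 5 6 9 4 2 3 8)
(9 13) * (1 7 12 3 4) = (1 7 12 3 4)(9 13) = [0, 7, 2, 4, 1, 5, 6, 12, 8, 13, 10, 11, 3, 9]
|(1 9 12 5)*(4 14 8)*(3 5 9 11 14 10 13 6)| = 10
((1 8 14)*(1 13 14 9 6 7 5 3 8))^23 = ((3 8 9 6 7 5)(13 14))^23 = (3 5 7 6 9 8)(13 14)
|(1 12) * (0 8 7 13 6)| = 10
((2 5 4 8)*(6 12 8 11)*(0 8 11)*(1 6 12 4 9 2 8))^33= ((0 1 6 4)(2 5 9)(11 12))^33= (0 1 6 4)(11 12)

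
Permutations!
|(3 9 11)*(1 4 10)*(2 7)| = |(1 4 10)(2 7)(3 9 11)| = 6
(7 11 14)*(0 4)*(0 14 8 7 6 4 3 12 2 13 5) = (0 3 12 2 13 5)(4 14 6)(7 11 8) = [3, 1, 13, 12, 14, 0, 4, 11, 7, 9, 10, 8, 2, 5, 6]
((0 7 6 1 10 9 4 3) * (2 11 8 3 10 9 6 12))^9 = (0 12 11 3 7 2 8)(1 6 10 4 9)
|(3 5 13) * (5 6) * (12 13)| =5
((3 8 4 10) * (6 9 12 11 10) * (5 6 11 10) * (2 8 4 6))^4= (2 12 11 6 3)(4 8 10 5 9)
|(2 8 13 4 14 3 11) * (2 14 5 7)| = 6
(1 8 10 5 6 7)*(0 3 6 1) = (0 3 6 7)(1 8 10 5) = [3, 8, 2, 6, 4, 1, 7, 0, 10, 9, 5]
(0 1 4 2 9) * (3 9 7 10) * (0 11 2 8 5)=(0 1 4 8 5)(2 7 10 3 9 11)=[1, 4, 7, 9, 8, 0, 6, 10, 5, 11, 3, 2]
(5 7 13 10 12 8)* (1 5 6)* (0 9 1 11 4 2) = (0 9 1 5 7 13 10 12 8 6 11 4 2) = [9, 5, 0, 3, 2, 7, 11, 13, 6, 1, 12, 4, 8, 10]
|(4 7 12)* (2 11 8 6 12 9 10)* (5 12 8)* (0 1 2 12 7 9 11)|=12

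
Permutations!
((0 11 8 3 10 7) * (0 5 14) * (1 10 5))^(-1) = (0 14 5 3 8 11)(1 7 10)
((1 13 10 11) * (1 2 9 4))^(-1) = ((1 13 10 11 2 9 4))^(-1) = (1 4 9 2 11 10 13)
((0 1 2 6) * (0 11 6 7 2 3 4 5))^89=(0 5 4 3 1)(2 7)(6 11)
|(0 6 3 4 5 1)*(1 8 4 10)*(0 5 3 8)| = 8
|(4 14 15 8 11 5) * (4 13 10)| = 8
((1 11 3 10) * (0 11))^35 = (11)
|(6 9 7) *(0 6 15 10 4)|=|(0 6 9 7 15 10 4)|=7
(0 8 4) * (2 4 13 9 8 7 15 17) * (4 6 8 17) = (0 7 15 4)(2 6 8 13 9 17) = [7, 1, 6, 3, 0, 5, 8, 15, 13, 17, 10, 11, 12, 9, 14, 4, 16, 2]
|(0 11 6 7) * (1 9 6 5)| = 7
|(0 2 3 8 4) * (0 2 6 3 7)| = 7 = |(0 6 3 8 4 2 7)|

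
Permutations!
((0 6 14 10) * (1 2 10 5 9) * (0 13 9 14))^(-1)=((0 6)(1 2 10 13 9)(5 14))^(-1)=(0 6)(1 9 13 10 2)(5 14)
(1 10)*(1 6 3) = [0, 10, 2, 1, 4, 5, 3, 7, 8, 9, 6] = (1 10 6 3)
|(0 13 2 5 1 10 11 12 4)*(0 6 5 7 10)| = 11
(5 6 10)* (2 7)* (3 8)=[0, 1, 7, 8, 4, 6, 10, 2, 3, 9, 5]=(2 7)(3 8)(5 6 10)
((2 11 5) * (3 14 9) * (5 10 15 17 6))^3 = ((2 11 10 15 17 6 5)(3 14 9))^3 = (2 15 5 10 6 11 17)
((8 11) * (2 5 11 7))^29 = (2 7 8 11 5)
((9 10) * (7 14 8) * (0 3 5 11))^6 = (14)(0 5)(3 11)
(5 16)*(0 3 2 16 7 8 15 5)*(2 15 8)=(0 3 15 5 7 2 16)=[3, 1, 16, 15, 4, 7, 6, 2, 8, 9, 10, 11, 12, 13, 14, 5, 0]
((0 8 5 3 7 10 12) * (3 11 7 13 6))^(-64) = ((0 8 5 11 7 10 12)(3 13 6))^(-64) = (0 12 10 7 11 5 8)(3 6 13)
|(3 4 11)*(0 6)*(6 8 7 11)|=|(0 8 7 11 3 4 6)|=7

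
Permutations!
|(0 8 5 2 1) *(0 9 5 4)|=|(0 8 4)(1 9 5 2)|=12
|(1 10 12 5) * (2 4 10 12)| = |(1 12 5)(2 4 10)| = 3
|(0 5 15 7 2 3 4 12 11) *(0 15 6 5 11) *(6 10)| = 24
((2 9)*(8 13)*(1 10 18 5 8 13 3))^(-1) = ((1 10 18 5 8 3)(2 9))^(-1) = (1 3 8 5 18 10)(2 9)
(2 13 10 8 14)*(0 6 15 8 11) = [6, 1, 13, 3, 4, 5, 15, 7, 14, 9, 11, 0, 12, 10, 2, 8] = (0 6 15 8 14 2 13 10 11)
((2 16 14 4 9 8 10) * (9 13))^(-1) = (2 10 8 9 13 4 14 16)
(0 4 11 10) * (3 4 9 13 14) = [9, 1, 2, 4, 11, 5, 6, 7, 8, 13, 0, 10, 12, 14, 3] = (0 9 13 14 3 4 11 10)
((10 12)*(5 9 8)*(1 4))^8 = ((1 4)(5 9 8)(10 12))^8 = (12)(5 8 9)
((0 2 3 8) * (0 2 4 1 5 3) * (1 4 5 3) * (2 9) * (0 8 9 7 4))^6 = (0 8 3)(1 4 2)(5 7 9)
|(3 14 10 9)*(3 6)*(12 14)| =6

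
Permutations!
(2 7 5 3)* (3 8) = (2 7 5 8 3) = [0, 1, 7, 2, 4, 8, 6, 5, 3]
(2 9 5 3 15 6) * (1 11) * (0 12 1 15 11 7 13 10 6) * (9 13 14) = [12, 7, 13, 11, 4, 3, 2, 14, 8, 5, 6, 15, 1, 10, 9, 0] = (0 12 1 7 14 9 5 3 11 15)(2 13 10 6)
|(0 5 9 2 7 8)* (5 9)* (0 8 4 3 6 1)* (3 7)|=|(0 9 2 3 6 1)(4 7)|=6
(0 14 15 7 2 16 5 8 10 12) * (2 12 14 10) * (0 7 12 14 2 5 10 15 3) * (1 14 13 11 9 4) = [15, 14, 16, 0, 1, 8, 6, 13, 5, 4, 2, 9, 7, 11, 3, 12, 10] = (0 15 12 7 13 11 9 4 1 14 3)(2 16 10)(5 8)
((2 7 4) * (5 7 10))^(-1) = (2 4 7 5 10)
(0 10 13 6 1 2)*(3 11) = [10, 2, 0, 11, 4, 5, 1, 7, 8, 9, 13, 3, 12, 6] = (0 10 13 6 1 2)(3 11)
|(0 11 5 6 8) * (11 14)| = |(0 14 11 5 6 8)| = 6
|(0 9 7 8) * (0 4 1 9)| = 5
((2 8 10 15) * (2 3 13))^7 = ((2 8 10 15 3 13))^7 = (2 8 10 15 3 13)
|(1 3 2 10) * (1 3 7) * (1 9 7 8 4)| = |(1 8 4)(2 10 3)(7 9)| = 6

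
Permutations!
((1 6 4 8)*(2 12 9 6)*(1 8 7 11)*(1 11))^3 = ((1 2 12 9 6 4 7))^3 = (1 9 7 12 4 2 6)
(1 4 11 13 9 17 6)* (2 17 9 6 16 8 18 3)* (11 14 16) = [0, 4, 17, 2, 14, 5, 1, 7, 18, 9, 10, 13, 12, 6, 16, 15, 8, 11, 3] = (1 4 14 16 8 18 3 2 17 11 13 6)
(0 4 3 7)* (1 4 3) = (0 3 7)(1 4) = [3, 4, 2, 7, 1, 5, 6, 0]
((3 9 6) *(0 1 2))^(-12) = ((0 1 2)(3 9 6))^(-12) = (9)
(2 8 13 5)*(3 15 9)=[0, 1, 8, 15, 4, 2, 6, 7, 13, 3, 10, 11, 12, 5, 14, 9]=(2 8 13 5)(3 15 9)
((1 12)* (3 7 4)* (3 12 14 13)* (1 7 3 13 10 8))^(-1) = ((1 14 10 8)(4 12 7))^(-1) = (1 8 10 14)(4 7 12)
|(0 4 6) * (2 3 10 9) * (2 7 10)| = 6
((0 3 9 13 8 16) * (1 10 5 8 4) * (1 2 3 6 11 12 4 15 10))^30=(0 11 4 3 13 10 8)(2 9 15 5 16 6 12)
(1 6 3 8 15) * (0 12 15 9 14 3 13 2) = (0 12 15 1 6 13 2)(3 8 9 14) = [12, 6, 0, 8, 4, 5, 13, 7, 9, 14, 10, 11, 15, 2, 3, 1]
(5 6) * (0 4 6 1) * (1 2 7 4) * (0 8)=(0 1 8)(2 7 4 6 5)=[1, 8, 7, 3, 6, 2, 5, 4, 0]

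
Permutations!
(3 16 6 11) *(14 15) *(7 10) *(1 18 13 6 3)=(1 18 13 6 11)(3 16)(7 10)(14 15)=[0, 18, 2, 16, 4, 5, 11, 10, 8, 9, 7, 1, 12, 6, 15, 14, 3, 17, 13]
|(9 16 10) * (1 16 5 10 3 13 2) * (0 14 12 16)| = 24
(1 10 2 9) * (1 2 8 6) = (1 10 8 6)(2 9) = [0, 10, 9, 3, 4, 5, 1, 7, 6, 2, 8]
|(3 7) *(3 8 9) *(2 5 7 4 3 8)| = 6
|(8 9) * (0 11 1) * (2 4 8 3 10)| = 6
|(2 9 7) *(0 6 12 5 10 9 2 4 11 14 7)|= 12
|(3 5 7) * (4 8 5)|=|(3 4 8 5 7)|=5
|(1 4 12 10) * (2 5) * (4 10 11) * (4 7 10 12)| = 10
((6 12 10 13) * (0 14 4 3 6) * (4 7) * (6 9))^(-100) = ((0 14 7 4 3 9 6 12 10 13))^(-100) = (14)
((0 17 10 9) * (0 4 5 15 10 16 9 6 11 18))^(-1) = (0 18 11 6 10 15 5 4 9 16 17)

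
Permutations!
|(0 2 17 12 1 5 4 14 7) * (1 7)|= 20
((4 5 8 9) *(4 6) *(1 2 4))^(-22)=((1 2 4 5 8 9 6))^(-22)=(1 6 9 8 5 4 2)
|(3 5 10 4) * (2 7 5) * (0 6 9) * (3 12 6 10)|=12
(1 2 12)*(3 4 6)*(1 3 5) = (1 2 12 3 4 6 5) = [0, 2, 12, 4, 6, 1, 5, 7, 8, 9, 10, 11, 3]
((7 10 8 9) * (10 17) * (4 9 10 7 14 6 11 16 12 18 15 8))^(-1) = (4 10 8 15 18 12 16 11 6 14 9)(7 17)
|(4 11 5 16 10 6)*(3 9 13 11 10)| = |(3 9 13 11 5 16)(4 10 6)| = 6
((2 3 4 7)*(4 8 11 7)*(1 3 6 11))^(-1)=(1 8 3)(2 7 11 6)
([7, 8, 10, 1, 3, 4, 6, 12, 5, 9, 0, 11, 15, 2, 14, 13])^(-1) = [10, 3, 13, 4, 5, 8, 6, 0, 1, 9, 2, 11, 7, 15, 14, 12]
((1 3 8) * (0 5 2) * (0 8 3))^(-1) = ((0 5 2 8 1))^(-1) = (0 1 8 2 5)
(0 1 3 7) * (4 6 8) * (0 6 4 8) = [1, 3, 2, 7, 4, 5, 0, 6, 8] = (8)(0 1 3 7 6)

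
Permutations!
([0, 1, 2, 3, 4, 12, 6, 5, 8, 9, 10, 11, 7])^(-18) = [0, 1, 2, 3, 4, 5, 6, 7, 8, 9, 10, 11, 12]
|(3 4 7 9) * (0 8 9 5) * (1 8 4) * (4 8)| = |(0 8 9 3 1 4 7 5)| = 8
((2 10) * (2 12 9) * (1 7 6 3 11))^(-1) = (1 11 3 6 7)(2 9 12 10)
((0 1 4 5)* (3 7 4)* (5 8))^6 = (0 5 8 4 7 3 1)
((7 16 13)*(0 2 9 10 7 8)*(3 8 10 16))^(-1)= ((0 2 9 16 13 10 7 3 8))^(-1)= (0 8 3 7 10 13 16 9 2)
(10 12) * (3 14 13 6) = (3 14 13 6)(10 12) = [0, 1, 2, 14, 4, 5, 3, 7, 8, 9, 12, 11, 10, 6, 13]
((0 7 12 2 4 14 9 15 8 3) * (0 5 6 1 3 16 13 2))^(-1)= (0 12 7)(1 6 5 3)(2 13 16 8 15 9 14 4)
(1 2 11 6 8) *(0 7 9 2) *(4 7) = [4, 0, 11, 3, 7, 5, 8, 9, 1, 2, 10, 6] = (0 4 7 9 2 11 6 8 1)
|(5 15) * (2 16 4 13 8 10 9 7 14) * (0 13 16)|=8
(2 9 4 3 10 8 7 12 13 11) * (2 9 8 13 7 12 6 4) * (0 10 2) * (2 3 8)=[10, 1, 2, 3, 8, 5, 4, 6, 12, 0, 13, 9, 7, 11]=(0 10 13 11 9)(4 8 12 7 6)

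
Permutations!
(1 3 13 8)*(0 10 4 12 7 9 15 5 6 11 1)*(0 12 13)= (0 10 4 13 8 12 7 9 15 5 6 11 1 3)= [10, 3, 2, 0, 13, 6, 11, 9, 12, 15, 4, 1, 7, 8, 14, 5]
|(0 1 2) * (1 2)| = |(0 2)| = 2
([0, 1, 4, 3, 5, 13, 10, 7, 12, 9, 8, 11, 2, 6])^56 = [0, 1, 2, 3, 4, 5, 6, 7, 8, 9, 10, 11, 12, 13]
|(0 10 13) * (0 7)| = 4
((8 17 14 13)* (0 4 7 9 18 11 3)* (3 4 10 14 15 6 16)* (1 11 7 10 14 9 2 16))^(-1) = ((0 14 13 8 17 15 6 1 11 4 10 9 18 7 2 16 3))^(-1) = (0 3 16 2 7 18 9 10 4 11 1 6 15 17 8 13 14)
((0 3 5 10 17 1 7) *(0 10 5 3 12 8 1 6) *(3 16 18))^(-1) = ((0 12 8 1 7 10 17 6)(3 16 18))^(-1) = (0 6 17 10 7 1 8 12)(3 18 16)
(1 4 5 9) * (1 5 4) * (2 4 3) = (2 4 3)(5 9) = [0, 1, 4, 2, 3, 9, 6, 7, 8, 5]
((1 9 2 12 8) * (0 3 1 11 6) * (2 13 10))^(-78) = (0 6 11 8 12 2 10 13 9 1 3)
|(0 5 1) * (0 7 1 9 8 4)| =10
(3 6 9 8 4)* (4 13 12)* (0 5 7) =(0 5 7)(3 6 9 8 13 12 4) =[5, 1, 2, 6, 3, 7, 9, 0, 13, 8, 10, 11, 4, 12]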